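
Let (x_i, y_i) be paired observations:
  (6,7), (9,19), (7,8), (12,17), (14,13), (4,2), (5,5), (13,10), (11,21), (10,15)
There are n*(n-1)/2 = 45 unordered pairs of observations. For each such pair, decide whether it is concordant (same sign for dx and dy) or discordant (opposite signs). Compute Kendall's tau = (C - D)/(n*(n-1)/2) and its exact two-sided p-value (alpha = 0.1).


Step 1: Enumerate the 45 unordered pairs (i,j) with i<j and classify each by sign(x_j-x_i) * sign(y_j-y_i).
  (1,2):dx=+3,dy=+12->C; (1,3):dx=+1,dy=+1->C; (1,4):dx=+6,dy=+10->C; (1,5):dx=+8,dy=+6->C
  (1,6):dx=-2,dy=-5->C; (1,7):dx=-1,dy=-2->C; (1,8):dx=+7,dy=+3->C; (1,9):dx=+5,dy=+14->C
  (1,10):dx=+4,dy=+8->C; (2,3):dx=-2,dy=-11->C; (2,4):dx=+3,dy=-2->D; (2,5):dx=+5,dy=-6->D
  (2,6):dx=-5,dy=-17->C; (2,7):dx=-4,dy=-14->C; (2,8):dx=+4,dy=-9->D; (2,9):dx=+2,dy=+2->C
  (2,10):dx=+1,dy=-4->D; (3,4):dx=+5,dy=+9->C; (3,5):dx=+7,dy=+5->C; (3,6):dx=-3,dy=-6->C
  (3,7):dx=-2,dy=-3->C; (3,8):dx=+6,dy=+2->C; (3,9):dx=+4,dy=+13->C; (3,10):dx=+3,dy=+7->C
  (4,5):dx=+2,dy=-4->D; (4,6):dx=-8,dy=-15->C; (4,7):dx=-7,dy=-12->C; (4,8):dx=+1,dy=-7->D
  (4,9):dx=-1,dy=+4->D; (4,10):dx=-2,dy=-2->C; (5,6):dx=-10,dy=-11->C; (5,7):dx=-9,dy=-8->C
  (5,8):dx=-1,dy=-3->C; (5,9):dx=-3,dy=+8->D; (5,10):dx=-4,dy=+2->D; (6,7):dx=+1,dy=+3->C
  (6,8):dx=+9,dy=+8->C; (6,9):dx=+7,dy=+19->C; (6,10):dx=+6,dy=+13->C; (7,8):dx=+8,dy=+5->C
  (7,9):dx=+6,dy=+16->C; (7,10):dx=+5,dy=+10->C; (8,9):dx=-2,dy=+11->D; (8,10):dx=-3,dy=+5->D
  (9,10):dx=-1,dy=-6->C
Step 2: C = 34, D = 11, total pairs = 45.
Step 3: tau = (C - D)/(n(n-1)/2) = (34 - 11)/45 = 0.511111.
Step 4: Exact two-sided p-value (enumerate n! = 3628800 permutations of y under H0): p = 0.046623.
Step 5: alpha = 0.1. reject H0.

tau_b = 0.5111 (C=34, D=11), p = 0.046623, reject H0.


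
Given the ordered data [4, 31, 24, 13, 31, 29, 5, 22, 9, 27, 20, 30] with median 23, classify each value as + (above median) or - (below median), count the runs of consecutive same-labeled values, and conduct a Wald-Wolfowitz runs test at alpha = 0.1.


Step 1: Compute median = 23; label A = above, B = below.
Labels in order: BAABAABBBABA  (n_A = 6, n_B = 6)
Step 2: Count runs R = 8.
Step 3: Under H0 (random ordering), E[R] = 2*n_A*n_B/(n_A+n_B) + 1 = 2*6*6/12 + 1 = 7.0000.
        Var[R] = 2*n_A*n_B*(2*n_A*n_B - n_A - n_B) / ((n_A+n_B)^2 * (n_A+n_B-1)) = 4320/1584 = 2.7273.
        SD[R] = 1.6514.
Step 4: Continuity-corrected z = (R - 0.5 - E[R]) / SD[R] = (8 - 0.5 - 7.0000) / 1.6514 = 0.3028.
Step 5: Two-sided p-value via normal approximation = 2*(1 - Phi(|z|)) = 0.762069.
Step 6: alpha = 0.1. fail to reject H0.

R = 8, z = 0.3028, p = 0.762069, fail to reject H0.


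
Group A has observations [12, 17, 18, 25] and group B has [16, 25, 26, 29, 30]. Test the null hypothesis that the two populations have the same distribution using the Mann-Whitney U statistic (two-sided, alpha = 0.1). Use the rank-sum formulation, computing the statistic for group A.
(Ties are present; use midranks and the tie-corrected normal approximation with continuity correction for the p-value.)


Step 1: Combine and sort all 9 observations; assign midranks.
sorted (value, group): (12,X), (16,Y), (17,X), (18,X), (25,X), (25,Y), (26,Y), (29,Y), (30,Y)
ranks: 12->1, 16->2, 17->3, 18->4, 25->5.5, 25->5.5, 26->7, 29->8, 30->9
Step 2: Rank sum for X: R1 = 1 + 3 + 4 + 5.5 = 13.5.
Step 3: U_X = R1 - n1(n1+1)/2 = 13.5 - 4*5/2 = 13.5 - 10 = 3.5.
       U_Y = n1*n2 - U_X = 20 - 3.5 = 16.5.
Step 4: Ties are present, so use the tie-corrected normal approximation (with continuity correction) for the p-value.
Step 5: p-value = 0.139983; compare to alpha = 0.1. fail to reject H0.

U_X = 3.5, p = 0.139983, fail to reject H0 at alpha = 0.1.


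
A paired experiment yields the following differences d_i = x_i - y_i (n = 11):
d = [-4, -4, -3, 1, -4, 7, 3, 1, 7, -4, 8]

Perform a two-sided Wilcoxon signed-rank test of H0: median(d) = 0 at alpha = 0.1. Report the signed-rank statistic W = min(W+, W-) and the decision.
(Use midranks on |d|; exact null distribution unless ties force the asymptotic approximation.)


Step 1: Drop any zero differences (none here) and take |d_i|.
|d| = [4, 4, 3, 1, 4, 7, 3, 1, 7, 4, 8]
Step 2: Midrank |d_i| (ties get averaged ranks).
ranks: |4|->6.5, |4|->6.5, |3|->3.5, |1|->1.5, |4|->6.5, |7|->9.5, |3|->3.5, |1|->1.5, |7|->9.5, |4|->6.5, |8|->11
Step 3: Attach original signs; sum ranks with positive sign and with negative sign.
W+ = 1.5 + 9.5 + 3.5 + 1.5 + 9.5 + 11 = 36.5
W- = 6.5 + 6.5 + 3.5 + 6.5 + 6.5 = 29.5
(Check: W+ + W- = 66 should equal n(n+1)/2 = 66.)
Step 4: Test statistic W = min(W+, W-) = 29.5.
Step 5: Ties in |d|, so use the tie-corrected normal approximation.
        E[W] = n(n+1)/4 = 11*12/4 = 33.
        Tie groups: |d|=1 (t=2), |d|=3 (t=2), |d|=4 (t=4), |d|=7 (t=2); sum(t^3 - t) = 78.
        Var[W] = n(n+1)(2n+1)/24 - sum(t^3-t)/48 = 3036/24 - 78/48 = 124.875.
        z = (W - E[W]) / sqrt(Var[W]) = (29.5 - 33) / 11.1747 = -0.3132.
        Two-sided p = 2*Phi(z) = 0.754124.
Step 6: alpha = 0.1. fail to reject H0.

W+ = 36.5, W- = 29.5, W = min = 29.5, p = 0.754124, fail to reject H0.


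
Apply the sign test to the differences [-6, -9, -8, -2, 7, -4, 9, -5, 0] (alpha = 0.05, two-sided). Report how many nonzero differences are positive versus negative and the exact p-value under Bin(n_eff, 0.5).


Step 1: Discard zero differences. Original n = 9; n_eff = number of nonzero differences = 8.
Nonzero differences (with sign): -6, -9, -8, -2, +7, -4, +9, -5
Step 2: Count signs: positive = 2, negative = 6.
Step 3: Under H0: P(positive) = 0.5, so the number of positives S ~ Bin(8, 0.5).
Step 4: Two-sided exact p-value = sum of Bin(8,0.5) probabilities at or below the observed probability = 0.289062.
Step 5: alpha = 0.05. fail to reject H0.

n_eff = 8, pos = 2, neg = 6, p = 0.289062, fail to reject H0.


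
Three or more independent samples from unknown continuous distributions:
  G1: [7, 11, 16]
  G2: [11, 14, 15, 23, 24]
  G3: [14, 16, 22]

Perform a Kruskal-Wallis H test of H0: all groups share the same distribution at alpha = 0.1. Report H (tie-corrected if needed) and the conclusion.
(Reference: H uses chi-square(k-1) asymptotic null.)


Step 1: Combine all N = 11 observations and assign midranks.
sorted (value, group, rank): (7,G1,1), (11,G1,2.5), (11,G2,2.5), (14,G2,4.5), (14,G3,4.5), (15,G2,6), (16,G1,7.5), (16,G3,7.5), (22,G3,9), (23,G2,10), (24,G2,11)
Step 2: Sum ranks within each group.
R_1 = 11 (n_1 = 3)
R_2 = 34 (n_2 = 5)
R_3 = 21 (n_3 = 3)
Step 3: H = 12/(N(N+1)) * sum(R_i^2/n_i) - 3(N+1)
     = 12/(11*12) * (11^2/3 + 34^2/5 + 21^2/3) - 3*12
     = 0.090909 * 418.533 - 36
     = 2.048485.
Step 4: Ties present; correction factor C = 1 - 18/(11^3 - 11) = 0.986364. Corrected H = 2.048485 / 0.986364 = 2.076805.
Step 5: Under H0, H ~ chi^2(2); p-value = 0.354020.
Step 6: alpha = 0.1. fail to reject H0.

H = 2.0768, df = 2, p = 0.354020, fail to reject H0.


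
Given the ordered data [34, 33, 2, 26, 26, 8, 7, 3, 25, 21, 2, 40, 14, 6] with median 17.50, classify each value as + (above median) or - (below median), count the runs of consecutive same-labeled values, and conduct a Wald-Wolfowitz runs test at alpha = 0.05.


Step 1: Compute median = 17.50; label A = above, B = below.
Labels in order: AABAABBBAABABB  (n_A = 7, n_B = 7)
Step 2: Count runs R = 8.
Step 3: Under H0 (random ordering), E[R] = 2*n_A*n_B/(n_A+n_B) + 1 = 2*7*7/14 + 1 = 8.0000.
        Var[R] = 2*n_A*n_B*(2*n_A*n_B - n_A - n_B) / ((n_A+n_B)^2 * (n_A+n_B-1)) = 8232/2548 = 3.2308.
        SD[R] = 1.7974.
Step 4: R = E[R], so z = 0 with no continuity correction.
Step 5: Two-sided p-value via normal approximation = 2*(1 - Phi(|z|)) = 1.000000.
Step 6: alpha = 0.05. fail to reject H0.

R = 8, z = 0.0000, p = 1.000000, fail to reject H0.


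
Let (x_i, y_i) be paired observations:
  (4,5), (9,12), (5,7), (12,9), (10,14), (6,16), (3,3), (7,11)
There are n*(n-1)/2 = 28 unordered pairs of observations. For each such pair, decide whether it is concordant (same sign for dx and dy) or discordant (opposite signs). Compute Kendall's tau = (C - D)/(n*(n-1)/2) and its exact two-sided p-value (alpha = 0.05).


Step 1: Enumerate the 28 unordered pairs (i,j) with i<j and classify each by sign(x_j-x_i) * sign(y_j-y_i).
  (1,2):dx=+5,dy=+7->C; (1,3):dx=+1,dy=+2->C; (1,4):dx=+8,dy=+4->C; (1,5):dx=+6,dy=+9->C
  (1,6):dx=+2,dy=+11->C; (1,7):dx=-1,dy=-2->C; (1,8):dx=+3,dy=+6->C; (2,3):dx=-4,dy=-5->C
  (2,4):dx=+3,dy=-3->D; (2,5):dx=+1,dy=+2->C; (2,6):dx=-3,dy=+4->D; (2,7):dx=-6,dy=-9->C
  (2,8):dx=-2,dy=-1->C; (3,4):dx=+7,dy=+2->C; (3,5):dx=+5,dy=+7->C; (3,6):dx=+1,dy=+9->C
  (3,7):dx=-2,dy=-4->C; (3,8):dx=+2,dy=+4->C; (4,5):dx=-2,dy=+5->D; (4,6):dx=-6,dy=+7->D
  (4,7):dx=-9,dy=-6->C; (4,8):dx=-5,dy=+2->D; (5,6):dx=-4,dy=+2->D; (5,7):dx=-7,dy=-11->C
  (5,8):dx=-3,dy=-3->C; (6,7):dx=-3,dy=-13->C; (6,8):dx=+1,dy=-5->D; (7,8):dx=+4,dy=+8->C
Step 2: C = 21, D = 7, total pairs = 28.
Step 3: tau = (C - D)/(n(n-1)/2) = (21 - 7)/28 = 0.500000.
Step 4: Exact two-sided p-value (enumerate n! = 40320 permutations of y under H0): p = 0.108681.
Step 5: alpha = 0.05. fail to reject H0.

tau_b = 0.5000 (C=21, D=7), p = 0.108681, fail to reject H0.


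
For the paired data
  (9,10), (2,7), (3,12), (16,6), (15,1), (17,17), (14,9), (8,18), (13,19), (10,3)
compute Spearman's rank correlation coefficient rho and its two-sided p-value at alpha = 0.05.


Step 1: Rank x and y separately (midranks; no ties here).
rank(x): 9->4, 2->1, 3->2, 16->9, 15->8, 17->10, 14->7, 8->3, 13->6, 10->5
rank(y): 10->6, 7->4, 12->7, 6->3, 1->1, 17->8, 9->5, 18->9, 19->10, 3->2
Step 2: d_i = R_x(i) - R_y(i); compute d_i^2.
  (4-6)^2=4, (1-4)^2=9, (2-7)^2=25, (9-3)^2=36, (8-1)^2=49, (10-8)^2=4, (7-5)^2=4, (3-9)^2=36, (6-10)^2=16, (5-2)^2=9
sum(d^2) = 192.
Step 3: rho = 1 - 6*192 / (10*(10^2 - 1)) = 1 - 1152/990 = -0.163636.
Step 4: Under H0, t = rho * sqrt((n-2)/(1-rho^2)) = -0.4692 ~ t(8).
Step 5: Two-sided p-value from the t-distribution with 8 df = 0.651477.
Step 6: alpha = 0.05. fail to reject H0.

rho = -0.1636, p = 0.651477, fail to reject H0 at alpha = 0.05.


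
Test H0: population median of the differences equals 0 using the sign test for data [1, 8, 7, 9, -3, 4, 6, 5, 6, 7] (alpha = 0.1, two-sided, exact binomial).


Step 1: Discard zero differences. Original n = 10; n_eff = number of nonzero differences = 10.
Nonzero differences (with sign): +1, +8, +7, +9, -3, +4, +6, +5, +6, +7
Step 2: Count signs: positive = 9, negative = 1.
Step 3: Under H0: P(positive) = 0.5, so the number of positives S ~ Bin(10, 0.5).
Step 4: Two-sided exact p-value = sum of Bin(10,0.5) probabilities at or below the observed probability = 0.021484.
Step 5: alpha = 0.1. reject H0.

n_eff = 10, pos = 9, neg = 1, p = 0.021484, reject H0.


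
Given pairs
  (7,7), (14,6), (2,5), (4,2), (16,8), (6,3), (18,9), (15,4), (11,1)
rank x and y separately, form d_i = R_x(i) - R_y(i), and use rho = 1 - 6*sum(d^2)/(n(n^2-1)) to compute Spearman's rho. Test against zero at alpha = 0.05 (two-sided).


Step 1: Rank x and y separately (midranks; no ties here).
rank(x): 7->4, 14->6, 2->1, 4->2, 16->8, 6->3, 18->9, 15->7, 11->5
rank(y): 7->7, 6->6, 5->5, 2->2, 8->8, 3->3, 9->9, 4->4, 1->1
Step 2: d_i = R_x(i) - R_y(i); compute d_i^2.
  (4-7)^2=9, (6-6)^2=0, (1-5)^2=16, (2-2)^2=0, (8-8)^2=0, (3-3)^2=0, (9-9)^2=0, (7-4)^2=9, (5-1)^2=16
sum(d^2) = 50.
Step 3: rho = 1 - 6*50 / (9*(9^2 - 1)) = 1 - 300/720 = 0.583333.
Step 4: Under H0, t = rho * sqrt((n-2)/(1-rho^2)) = 1.9001 ~ t(7).
Step 5: Two-sided p-value from the t-distribution with 7 df = 0.099186.
Step 6: alpha = 0.05. fail to reject H0.

rho = 0.5833, p = 0.099186, fail to reject H0 at alpha = 0.05.


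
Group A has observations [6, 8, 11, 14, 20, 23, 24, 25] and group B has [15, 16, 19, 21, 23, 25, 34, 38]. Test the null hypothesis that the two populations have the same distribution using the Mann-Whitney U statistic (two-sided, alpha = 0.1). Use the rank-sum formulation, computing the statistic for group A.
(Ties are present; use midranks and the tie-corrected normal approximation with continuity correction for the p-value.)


Step 1: Combine and sort all 16 observations; assign midranks.
sorted (value, group): (6,X), (8,X), (11,X), (14,X), (15,Y), (16,Y), (19,Y), (20,X), (21,Y), (23,X), (23,Y), (24,X), (25,X), (25,Y), (34,Y), (38,Y)
ranks: 6->1, 8->2, 11->3, 14->4, 15->5, 16->6, 19->7, 20->8, 21->9, 23->10.5, 23->10.5, 24->12, 25->13.5, 25->13.5, 34->15, 38->16
Step 2: Rank sum for X: R1 = 1 + 2 + 3 + 4 + 8 + 10.5 + 12 + 13.5 = 54.
Step 3: U_X = R1 - n1(n1+1)/2 = 54 - 8*9/2 = 54 - 36 = 18.
       U_Y = n1*n2 - U_X = 64 - 18 = 46.
Step 4: Ties are present, so use the tie-corrected normal approximation (with continuity correction) for the p-value.
Step 5: p-value = 0.155645; compare to alpha = 0.1. fail to reject H0.

U_X = 18, p = 0.155645, fail to reject H0 at alpha = 0.1.


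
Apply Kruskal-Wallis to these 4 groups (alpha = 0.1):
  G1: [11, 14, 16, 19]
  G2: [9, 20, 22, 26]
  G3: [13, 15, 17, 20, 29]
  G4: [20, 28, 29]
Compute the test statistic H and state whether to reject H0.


Step 1: Combine all N = 16 observations and assign midranks.
sorted (value, group, rank): (9,G2,1), (11,G1,2), (13,G3,3), (14,G1,4), (15,G3,5), (16,G1,6), (17,G3,7), (19,G1,8), (20,G2,10), (20,G3,10), (20,G4,10), (22,G2,12), (26,G2,13), (28,G4,14), (29,G3,15.5), (29,G4,15.5)
Step 2: Sum ranks within each group.
R_1 = 20 (n_1 = 4)
R_2 = 36 (n_2 = 4)
R_3 = 40.5 (n_3 = 5)
R_4 = 39.5 (n_4 = 3)
Step 3: H = 12/(N(N+1)) * sum(R_i^2/n_i) - 3(N+1)
     = 12/(16*17) * (20^2/4 + 36^2/4 + 40.5^2/5 + 39.5^2/3) - 3*17
     = 0.044118 * 1272.13 - 51
     = 5.123529.
Step 4: Ties present; correction factor C = 1 - 30/(16^3 - 16) = 0.992647. Corrected H = 5.123529 / 0.992647 = 5.161481.
Step 5: Under H0, H ~ chi^2(3); p-value = 0.160347.
Step 6: alpha = 0.1. fail to reject H0.

H = 5.1615, df = 3, p = 0.160347, fail to reject H0.


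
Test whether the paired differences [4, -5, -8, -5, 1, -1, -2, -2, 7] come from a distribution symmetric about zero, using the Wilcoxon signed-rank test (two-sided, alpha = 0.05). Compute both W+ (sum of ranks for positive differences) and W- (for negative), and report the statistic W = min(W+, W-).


Step 1: Drop any zero differences (none here) and take |d_i|.
|d| = [4, 5, 8, 5, 1, 1, 2, 2, 7]
Step 2: Midrank |d_i| (ties get averaged ranks).
ranks: |4|->5, |5|->6.5, |8|->9, |5|->6.5, |1|->1.5, |1|->1.5, |2|->3.5, |2|->3.5, |7|->8
Step 3: Attach original signs; sum ranks with positive sign and with negative sign.
W+ = 5 + 1.5 + 8 = 14.5
W- = 6.5 + 9 + 6.5 + 1.5 + 3.5 + 3.5 = 30.5
(Check: W+ + W- = 45 should equal n(n+1)/2 = 45.)
Step 4: Test statistic W = min(W+, W-) = 14.5.
Step 5: Ties in |d|, so use the tie-corrected normal approximation.
        E[W] = n(n+1)/4 = 9*10/4 = 22.5.
        Tie groups: |d|=1 (t=2), |d|=2 (t=2), |d|=5 (t=2); sum(t^3 - t) = 18.
        Var[W] = n(n+1)(2n+1)/24 - sum(t^3-t)/48 = 1710/24 - 18/48 = 70.875.
        z = (W - E[W]) / sqrt(Var[W]) = (14.5 - 22.5) / 8.4187 = -0.9503.
        Two-sided p = 2*Phi(z) = 0.341979.
Step 6: alpha = 0.05. fail to reject H0.

W+ = 14.5, W- = 30.5, W = min = 14.5, p = 0.341979, fail to reject H0.


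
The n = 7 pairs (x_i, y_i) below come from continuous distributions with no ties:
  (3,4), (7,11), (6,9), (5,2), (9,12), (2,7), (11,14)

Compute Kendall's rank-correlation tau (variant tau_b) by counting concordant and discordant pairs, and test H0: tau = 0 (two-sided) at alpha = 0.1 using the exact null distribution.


Step 1: Enumerate the 21 unordered pairs (i,j) with i<j and classify each by sign(x_j-x_i) * sign(y_j-y_i).
  (1,2):dx=+4,dy=+7->C; (1,3):dx=+3,dy=+5->C; (1,4):dx=+2,dy=-2->D; (1,5):dx=+6,dy=+8->C
  (1,6):dx=-1,dy=+3->D; (1,7):dx=+8,dy=+10->C; (2,3):dx=-1,dy=-2->C; (2,4):dx=-2,dy=-9->C
  (2,5):dx=+2,dy=+1->C; (2,6):dx=-5,dy=-4->C; (2,7):dx=+4,dy=+3->C; (3,4):dx=-1,dy=-7->C
  (3,5):dx=+3,dy=+3->C; (3,6):dx=-4,dy=-2->C; (3,7):dx=+5,dy=+5->C; (4,5):dx=+4,dy=+10->C
  (4,6):dx=-3,dy=+5->D; (4,7):dx=+6,dy=+12->C; (5,6):dx=-7,dy=-5->C; (5,7):dx=+2,dy=+2->C
  (6,7):dx=+9,dy=+7->C
Step 2: C = 18, D = 3, total pairs = 21.
Step 3: tau = (C - D)/(n(n-1)/2) = (18 - 3)/21 = 0.714286.
Step 4: Exact two-sided p-value (enumerate n! = 5040 permutations of y under H0): p = 0.030159.
Step 5: alpha = 0.1. reject H0.

tau_b = 0.7143 (C=18, D=3), p = 0.030159, reject H0.


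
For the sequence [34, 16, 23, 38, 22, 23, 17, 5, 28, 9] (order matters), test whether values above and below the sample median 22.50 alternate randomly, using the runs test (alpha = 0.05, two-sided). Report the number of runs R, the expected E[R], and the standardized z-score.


Step 1: Compute median = 22.50; label A = above, B = below.
Labels in order: ABAABABBAB  (n_A = 5, n_B = 5)
Step 2: Count runs R = 8.
Step 3: Under H0 (random ordering), E[R] = 2*n_A*n_B/(n_A+n_B) + 1 = 2*5*5/10 + 1 = 6.0000.
        Var[R] = 2*n_A*n_B*(2*n_A*n_B - n_A - n_B) / ((n_A+n_B)^2 * (n_A+n_B-1)) = 2000/900 = 2.2222.
        SD[R] = 1.4907.
Step 4: Continuity-corrected z = (R - 0.5 - E[R]) / SD[R] = (8 - 0.5 - 6.0000) / 1.4907 = 1.0062.
Step 5: Two-sided p-value via normal approximation = 2*(1 - Phi(|z|)) = 0.314305.
Step 6: alpha = 0.05. fail to reject H0.

R = 8, z = 1.0062, p = 0.314305, fail to reject H0.


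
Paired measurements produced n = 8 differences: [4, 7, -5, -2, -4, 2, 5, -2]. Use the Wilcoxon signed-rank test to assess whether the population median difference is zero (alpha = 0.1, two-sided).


Step 1: Drop any zero differences (none here) and take |d_i|.
|d| = [4, 7, 5, 2, 4, 2, 5, 2]
Step 2: Midrank |d_i| (ties get averaged ranks).
ranks: |4|->4.5, |7|->8, |5|->6.5, |2|->2, |4|->4.5, |2|->2, |5|->6.5, |2|->2
Step 3: Attach original signs; sum ranks with positive sign and with negative sign.
W+ = 4.5 + 8 + 2 + 6.5 = 21
W- = 6.5 + 2 + 4.5 + 2 = 15
(Check: W+ + W- = 36 should equal n(n+1)/2 = 36.)
Step 4: Test statistic W = min(W+, W-) = 15.
Step 5: Ties in |d|, so use the tie-corrected normal approximation.
        E[W] = n(n+1)/4 = 8*9/4 = 18.
        Tie groups: |d|=2 (t=3), |d|=4 (t=2), |d|=5 (t=2); sum(t^3 - t) = 36.
        Var[W] = n(n+1)(2n+1)/24 - sum(t^3-t)/48 = 1224/24 - 36/48 = 50.25.
        z = (W - E[W]) / sqrt(Var[W]) = (15 - 18) / 7.0887 = -0.4232.
        Two-sided p = 2*Phi(z) = 0.672144.
Step 6: alpha = 0.1. fail to reject H0.

W+ = 21, W- = 15, W = min = 15, p = 0.672144, fail to reject H0.


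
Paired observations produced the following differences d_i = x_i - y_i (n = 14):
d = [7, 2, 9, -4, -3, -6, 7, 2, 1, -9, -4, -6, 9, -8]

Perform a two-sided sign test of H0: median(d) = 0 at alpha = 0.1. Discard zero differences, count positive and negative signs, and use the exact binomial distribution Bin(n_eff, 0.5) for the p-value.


Step 1: Discard zero differences. Original n = 14; n_eff = number of nonzero differences = 14.
Nonzero differences (with sign): +7, +2, +9, -4, -3, -6, +7, +2, +1, -9, -4, -6, +9, -8
Step 2: Count signs: positive = 7, negative = 7.
Step 3: Under H0: P(positive) = 0.5, so the number of positives S ~ Bin(14, 0.5).
Step 4: Two-sided exact p-value = sum of Bin(14,0.5) probabilities at or below the observed probability = 1.000000.
Step 5: alpha = 0.1. fail to reject H0.

n_eff = 14, pos = 7, neg = 7, p = 1.000000, fail to reject H0.


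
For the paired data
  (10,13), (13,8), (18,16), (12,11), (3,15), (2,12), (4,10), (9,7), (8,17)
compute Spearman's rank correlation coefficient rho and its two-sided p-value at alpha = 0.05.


Step 1: Rank x and y separately (midranks; no ties here).
rank(x): 10->6, 13->8, 18->9, 12->7, 3->2, 2->1, 4->3, 9->5, 8->4
rank(y): 13->6, 8->2, 16->8, 11->4, 15->7, 12->5, 10->3, 7->1, 17->9
Step 2: d_i = R_x(i) - R_y(i); compute d_i^2.
  (6-6)^2=0, (8-2)^2=36, (9-8)^2=1, (7-4)^2=9, (2-7)^2=25, (1-5)^2=16, (3-3)^2=0, (5-1)^2=16, (4-9)^2=25
sum(d^2) = 128.
Step 3: rho = 1 - 6*128 / (9*(9^2 - 1)) = 1 - 768/720 = -0.066667.
Step 4: Under H0, t = rho * sqrt((n-2)/(1-rho^2)) = -0.1768 ~ t(7).
Step 5: Two-sided p-value from the t-distribution with 7 df = 0.864690.
Step 6: alpha = 0.05. fail to reject H0.

rho = -0.0667, p = 0.864690, fail to reject H0 at alpha = 0.05.


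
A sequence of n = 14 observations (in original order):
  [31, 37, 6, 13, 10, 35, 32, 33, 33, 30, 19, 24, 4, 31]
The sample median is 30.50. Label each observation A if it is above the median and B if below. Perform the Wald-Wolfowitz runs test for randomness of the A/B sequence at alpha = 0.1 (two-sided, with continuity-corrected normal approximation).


Step 1: Compute median = 30.50; label A = above, B = below.
Labels in order: AABBBAAAABBBBA  (n_A = 7, n_B = 7)
Step 2: Count runs R = 5.
Step 3: Under H0 (random ordering), E[R] = 2*n_A*n_B/(n_A+n_B) + 1 = 2*7*7/14 + 1 = 8.0000.
        Var[R] = 2*n_A*n_B*(2*n_A*n_B - n_A - n_B) / ((n_A+n_B)^2 * (n_A+n_B-1)) = 8232/2548 = 3.2308.
        SD[R] = 1.7974.
Step 4: Continuity-corrected z = (R + 0.5 - E[R]) / SD[R] = (5 + 0.5 - 8.0000) / 1.7974 = -1.3909.
Step 5: Two-sided p-value via normal approximation = 2*(1 - Phi(|z|)) = 0.164264.
Step 6: alpha = 0.1. fail to reject H0.

R = 5, z = -1.3909, p = 0.164264, fail to reject H0.


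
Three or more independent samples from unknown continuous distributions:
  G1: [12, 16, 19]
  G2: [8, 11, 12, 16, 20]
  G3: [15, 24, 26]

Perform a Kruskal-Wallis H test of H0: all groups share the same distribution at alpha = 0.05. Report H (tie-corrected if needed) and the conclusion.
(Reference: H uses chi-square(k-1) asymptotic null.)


Step 1: Combine all N = 11 observations and assign midranks.
sorted (value, group, rank): (8,G2,1), (11,G2,2), (12,G1,3.5), (12,G2,3.5), (15,G3,5), (16,G1,6.5), (16,G2,6.5), (19,G1,8), (20,G2,9), (24,G3,10), (26,G3,11)
Step 2: Sum ranks within each group.
R_1 = 18 (n_1 = 3)
R_2 = 22 (n_2 = 5)
R_3 = 26 (n_3 = 3)
Step 3: H = 12/(N(N+1)) * sum(R_i^2/n_i) - 3(N+1)
     = 12/(11*12) * (18^2/3 + 22^2/5 + 26^2/3) - 3*12
     = 0.090909 * 430.133 - 36
     = 3.103030.
Step 4: Ties present; correction factor C = 1 - 12/(11^3 - 11) = 0.990909. Corrected H = 3.103030 / 0.990909 = 3.131498.
Step 5: Under H0, H ~ chi^2(2); p-value = 0.208931.
Step 6: alpha = 0.05. fail to reject H0.

H = 3.1315, df = 2, p = 0.208931, fail to reject H0.


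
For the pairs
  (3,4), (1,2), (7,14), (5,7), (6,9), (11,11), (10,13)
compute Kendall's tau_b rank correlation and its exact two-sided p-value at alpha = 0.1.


Step 1: Enumerate the 21 unordered pairs (i,j) with i<j and classify each by sign(x_j-x_i) * sign(y_j-y_i).
  (1,2):dx=-2,dy=-2->C; (1,3):dx=+4,dy=+10->C; (1,4):dx=+2,dy=+3->C; (1,5):dx=+3,dy=+5->C
  (1,6):dx=+8,dy=+7->C; (1,7):dx=+7,dy=+9->C; (2,3):dx=+6,dy=+12->C; (2,4):dx=+4,dy=+5->C
  (2,5):dx=+5,dy=+7->C; (2,6):dx=+10,dy=+9->C; (2,7):dx=+9,dy=+11->C; (3,4):dx=-2,dy=-7->C
  (3,5):dx=-1,dy=-5->C; (3,6):dx=+4,dy=-3->D; (3,7):dx=+3,dy=-1->D; (4,5):dx=+1,dy=+2->C
  (4,6):dx=+6,dy=+4->C; (4,7):dx=+5,dy=+6->C; (5,6):dx=+5,dy=+2->C; (5,7):dx=+4,dy=+4->C
  (6,7):dx=-1,dy=+2->D
Step 2: C = 18, D = 3, total pairs = 21.
Step 3: tau = (C - D)/(n(n-1)/2) = (18 - 3)/21 = 0.714286.
Step 4: Exact two-sided p-value (enumerate n! = 5040 permutations of y under H0): p = 0.030159.
Step 5: alpha = 0.1. reject H0.

tau_b = 0.7143 (C=18, D=3), p = 0.030159, reject H0.


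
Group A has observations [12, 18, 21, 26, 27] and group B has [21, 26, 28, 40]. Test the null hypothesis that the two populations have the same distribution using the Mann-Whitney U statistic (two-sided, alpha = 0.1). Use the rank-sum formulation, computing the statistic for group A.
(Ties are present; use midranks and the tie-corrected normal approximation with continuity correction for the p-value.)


Step 1: Combine and sort all 9 observations; assign midranks.
sorted (value, group): (12,X), (18,X), (21,X), (21,Y), (26,X), (26,Y), (27,X), (28,Y), (40,Y)
ranks: 12->1, 18->2, 21->3.5, 21->3.5, 26->5.5, 26->5.5, 27->7, 28->8, 40->9
Step 2: Rank sum for X: R1 = 1 + 2 + 3.5 + 5.5 + 7 = 19.
Step 3: U_X = R1 - n1(n1+1)/2 = 19 - 5*6/2 = 19 - 15 = 4.
       U_Y = n1*n2 - U_X = 20 - 4 = 16.
Step 4: Ties are present, so use the tie-corrected normal approximation (with continuity correction) for the p-value.
Step 5: p-value = 0.174277; compare to alpha = 0.1. fail to reject H0.

U_X = 4, p = 0.174277, fail to reject H0 at alpha = 0.1.


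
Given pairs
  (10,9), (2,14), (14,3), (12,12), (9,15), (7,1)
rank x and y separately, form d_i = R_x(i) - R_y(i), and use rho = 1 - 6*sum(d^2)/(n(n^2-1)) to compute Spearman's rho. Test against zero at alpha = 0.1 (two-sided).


Step 1: Rank x and y separately (midranks; no ties here).
rank(x): 10->4, 2->1, 14->6, 12->5, 9->3, 7->2
rank(y): 9->3, 14->5, 3->2, 12->4, 15->6, 1->1
Step 2: d_i = R_x(i) - R_y(i); compute d_i^2.
  (4-3)^2=1, (1-5)^2=16, (6-2)^2=16, (5-4)^2=1, (3-6)^2=9, (2-1)^2=1
sum(d^2) = 44.
Step 3: rho = 1 - 6*44 / (6*(6^2 - 1)) = 1 - 264/210 = -0.257143.
Step 4: Under H0, t = rho * sqrt((n-2)/(1-rho^2)) = -0.5322 ~ t(4).
Step 5: Two-sided p-value from the t-distribution with 4 df = 0.622787.
Step 6: alpha = 0.1. fail to reject H0.

rho = -0.2571, p = 0.622787, fail to reject H0 at alpha = 0.1.


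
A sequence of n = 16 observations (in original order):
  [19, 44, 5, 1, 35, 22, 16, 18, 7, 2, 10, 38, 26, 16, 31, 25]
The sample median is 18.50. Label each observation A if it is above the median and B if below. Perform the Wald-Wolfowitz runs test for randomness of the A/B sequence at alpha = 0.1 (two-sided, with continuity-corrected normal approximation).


Step 1: Compute median = 18.50; label A = above, B = below.
Labels in order: AABBAABBBBBAABAA  (n_A = 8, n_B = 8)
Step 2: Count runs R = 7.
Step 3: Under H0 (random ordering), E[R] = 2*n_A*n_B/(n_A+n_B) + 1 = 2*8*8/16 + 1 = 9.0000.
        Var[R] = 2*n_A*n_B*(2*n_A*n_B - n_A - n_B) / ((n_A+n_B)^2 * (n_A+n_B-1)) = 14336/3840 = 3.7333.
        SD[R] = 1.9322.
Step 4: Continuity-corrected z = (R + 0.5 - E[R]) / SD[R] = (7 + 0.5 - 9.0000) / 1.9322 = -0.7763.
Step 5: Two-sided p-value via normal approximation = 2*(1 - Phi(|z|)) = 0.437558.
Step 6: alpha = 0.1. fail to reject H0.

R = 7, z = -0.7763, p = 0.437558, fail to reject H0.


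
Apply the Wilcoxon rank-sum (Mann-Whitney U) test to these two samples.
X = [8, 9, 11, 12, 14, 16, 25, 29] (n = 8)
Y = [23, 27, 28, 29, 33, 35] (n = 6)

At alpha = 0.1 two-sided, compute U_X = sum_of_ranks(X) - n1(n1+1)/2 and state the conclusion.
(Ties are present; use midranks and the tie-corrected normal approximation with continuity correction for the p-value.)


Step 1: Combine and sort all 14 observations; assign midranks.
sorted (value, group): (8,X), (9,X), (11,X), (12,X), (14,X), (16,X), (23,Y), (25,X), (27,Y), (28,Y), (29,X), (29,Y), (33,Y), (35,Y)
ranks: 8->1, 9->2, 11->3, 12->4, 14->5, 16->6, 23->7, 25->8, 27->9, 28->10, 29->11.5, 29->11.5, 33->13, 35->14
Step 2: Rank sum for X: R1 = 1 + 2 + 3 + 4 + 5 + 6 + 8 + 11.5 = 40.5.
Step 3: U_X = R1 - n1(n1+1)/2 = 40.5 - 8*9/2 = 40.5 - 36 = 4.5.
       U_Y = n1*n2 - U_X = 48 - 4.5 = 43.5.
Step 4: Ties are present, so use the tie-corrected normal approximation (with continuity correction) for the p-value.
Step 5: p-value = 0.014065; compare to alpha = 0.1. reject H0.

U_X = 4.5, p = 0.014065, reject H0 at alpha = 0.1.


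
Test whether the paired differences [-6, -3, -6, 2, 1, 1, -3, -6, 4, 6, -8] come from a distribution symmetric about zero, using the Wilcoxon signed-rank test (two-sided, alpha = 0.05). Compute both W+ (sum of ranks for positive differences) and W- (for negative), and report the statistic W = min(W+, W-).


Step 1: Drop any zero differences (none here) and take |d_i|.
|d| = [6, 3, 6, 2, 1, 1, 3, 6, 4, 6, 8]
Step 2: Midrank |d_i| (ties get averaged ranks).
ranks: |6|->8.5, |3|->4.5, |6|->8.5, |2|->3, |1|->1.5, |1|->1.5, |3|->4.5, |6|->8.5, |4|->6, |6|->8.5, |8|->11
Step 3: Attach original signs; sum ranks with positive sign and with negative sign.
W+ = 3 + 1.5 + 1.5 + 6 + 8.5 = 20.5
W- = 8.5 + 4.5 + 8.5 + 4.5 + 8.5 + 11 = 45.5
(Check: W+ + W- = 66 should equal n(n+1)/2 = 66.)
Step 4: Test statistic W = min(W+, W-) = 20.5.
Step 5: Ties in |d|, so use the tie-corrected normal approximation.
        E[W] = n(n+1)/4 = 11*12/4 = 33.
        Tie groups: |d|=1 (t=2), |d|=3 (t=2), |d|=6 (t=4); sum(t^3 - t) = 72.
        Var[W] = n(n+1)(2n+1)/24 - sum(t^3-t)/48 = 3036/24 - 72/48 = 125.
        z = (W - E[W]) / sqrt(Var[W]) = (20.5 - 33) / 11.1803 = -1.1180.
        Two-sided p = 2*Phi(z) = 0.263552.
Step 6: alpha = 0.05. fail to reject H0.

W+ = 20.5, W- = 45.5, W = min = 20.5, p = 0.263552, fail to reject H0.


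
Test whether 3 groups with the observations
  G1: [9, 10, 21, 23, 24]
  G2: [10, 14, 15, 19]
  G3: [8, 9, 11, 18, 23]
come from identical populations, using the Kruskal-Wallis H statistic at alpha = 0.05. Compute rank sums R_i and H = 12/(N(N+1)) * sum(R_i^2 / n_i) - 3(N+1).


Step 1: Combine all N = 14 observations and assign midranks.
sorted (value, group, rank): (8,G3,1), (9,G1,2.5), (9,G3,2.5), (10,G1,4.5), (10,G2,4.5), (11,G3,6), (14,G2,7), (15,G2,8), (18,G3,9), (19,G2,10), (21,G1,11), (23,G1,12.5), (23,G3,12.5), (24,G1,14)
Step 2: Sum ranks within each group.
R_1 = 44.5 (n_1 = 5)
R_2 = 29.5 (n_2 = 4)
R_3 = 31 (n_3 = 5)
Step 3: H = 12/(N(N+1)) * sum(R_i^2/n_i) - 3(N+1)
     = 12/(14*15) * (44.5^2/5 + 29.5^2/4 + 31^2/5) - 3*15
     = 0.057143 * 805.812 - 45
     = 1.046429.
Step 4: Ties present; correction factor C = 1 - 18/(14^3 - 14) = 0.993407. Corrected H = 1.046429 / 0.993407 = 1.053374.
Step 5: Under H0, H ~ chi^2(2); p-value = 0.590558.
Step 6: alpha = 0.05. fail to reject H0.

H = 1.0534, df = 2, p = 0.590558, fail to reject H0.


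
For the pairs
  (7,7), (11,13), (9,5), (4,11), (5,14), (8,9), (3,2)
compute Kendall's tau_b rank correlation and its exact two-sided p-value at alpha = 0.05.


Step 1: Enumerate the 21 unordered pairs (i,j) with i<j and classify each by sign(x_j-x_i) * sign(y_j-y_i).
  (1,2):dx=+4,dy=+6->C; (1,3):dx=+2,dy=-2->D; (1,4):dx=-3,dy=+4->D; (1,5):dx=-2,dy=+7->D
  (1,6):dx=+1,dy=+2->C; (1,7):dx=-4,dy=-5->C; (2,3):dx=-2,dy=-8->C; (2,4):dx=-7,dy=-2->C
  (2,5):dx=-6,dy=+1->D; (2,6):dx=-3,dy=-4->C; (2,7):dx=-8,dy=-11->C; (3,4):dx=-5,dy=+6->D
  (3,5):dx=-4,dy=+9->D; (3,6):dx=-1,dy=+4->D; (3,7):dx=-6,dy=-3->C; (4,5):dx=+1,dy=+3->C
  (4,6):dx=+4,dy=-2->D; (4,7):dx=-1,dy=-9->C; (5,6):dx=+3,dy=-5->D; (5,7):dx=-2,dy=-12->C
  (6,7):dx=-5,dy=-7->C
Step 2: C = 12, D = 9, total pairs = 21.
Step 3: tau = (C - D)/(n(n-1)/2) = (12 - 9)/21 = 0.142857.
Step 4: Exact two-sided p-value (enumerate n! = 5040 permutations of y under H0): p = 0.772619.
Step 5: alpha = 0.05. fail to reject H0.

tau_b = 0.1429 (C=12, D=9), p = 0.772619, fail to reject H0.


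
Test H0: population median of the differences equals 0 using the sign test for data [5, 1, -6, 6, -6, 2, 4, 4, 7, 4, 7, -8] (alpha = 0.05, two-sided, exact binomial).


Step 1: Discard zero differences. Original n = 12; n_eff = number of nonzero differences = 12.
Nonzero differences (with sign): +5, +1, -6, +6, -6, +2, +4, +4, +7, +4, +7, -8
Step 2: Count signs: positive = 9, negative = 3.
Step 3: Under H0: P(positive) = 0.5, so the number of positives S ~ Bin(12, 0.5).
Step 4: Two-sided exact p-value = sum of Bin(12,0.5) probabilities at or below the observed probability = 0.145996.
Step 5: alpha = 0.05. fail to reject H0.

n_eff = 12, pos = 9, neg = 3, p = 0.145996, fail to reject H0.


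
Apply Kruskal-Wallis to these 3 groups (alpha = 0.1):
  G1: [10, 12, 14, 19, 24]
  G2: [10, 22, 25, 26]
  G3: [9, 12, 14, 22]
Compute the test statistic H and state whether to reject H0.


Step 1: Combine all N = 13 observations and assign midranks.
sorted (value, group, rank): (9,G3,1), (10,G1,2.5), (10,G2,2.5), (12,G1,4.5), (12,G3,4.5), (14,G1,6.5), (14,G3,6.5), (19,G1,8), (22,G2,9.5), (22,G3,9.5), (24,G1,11), (25,G2,12), (26,G2,13)
Step 2: Sum ranks within each group.
R_1 = 32.5 (n_1 = 5)
R_2 = 37 (n_2 = 4)
R_3 = 21.5 (n_3 = 4)
Step 3: H = 12/(N(N+1)) * sum(R_i^2/n_i) - 3(N+1)
     = 12/(13*14) * (32.5^2/5 + 37^2/4 + 21.5^2/4) - 3*14
     = 0.065934 * 669.062 - 42
     = 2.114011.
Step 4: Ties present; correction factor C = 1 - 24/(13^3 - 13) = 0.989011. Corrected H = 2.114011 / 0.989011 = 2.137500.
Step 5: Under H0, H ~ chi^2(2); p-value = 0.343438.
Step 6: alpha = 0.1. fail to reject H0.

H = 2.1375, df = 2, p = 0.343438, fail to reject H0.


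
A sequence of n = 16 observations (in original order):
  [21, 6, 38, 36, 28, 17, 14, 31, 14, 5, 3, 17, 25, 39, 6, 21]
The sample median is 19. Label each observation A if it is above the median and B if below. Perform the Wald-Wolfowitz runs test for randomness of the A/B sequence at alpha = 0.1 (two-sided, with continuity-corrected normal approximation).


Step 1: Compute median = 19; label A = above, B = below.
Labels in order: ABAAABBABBBBAABA  (n_A = 8, n_B = 8)
Step 2: Count runs R = 9.
Step 3: Under H0 (random ordering), E[R] = 2*n_A*n_B/(n_A+n_B) + 1 = 2*8*8/16 + 1 = 9.0000.
        Var[R] = 2*n_A*n_B*(2*n_A*n_B - n_A - n_B) / ((n_A+n_B)^2 * (n_A+n_B-1)) = 14336/3840 = 3.7333.
        SD[R] = 1.9322.
Step 4: R = E[R], so z = 0 with no continuity correction.
Step 5: Two-sided p-value via normal approximation = 2*(1 - Phi(|z|)) = 1.000000.
Step 6: alpha = 0.1. fail to reject H0.

R = 9, z = 0.0000, p = 1.000000, fail to reject H0.


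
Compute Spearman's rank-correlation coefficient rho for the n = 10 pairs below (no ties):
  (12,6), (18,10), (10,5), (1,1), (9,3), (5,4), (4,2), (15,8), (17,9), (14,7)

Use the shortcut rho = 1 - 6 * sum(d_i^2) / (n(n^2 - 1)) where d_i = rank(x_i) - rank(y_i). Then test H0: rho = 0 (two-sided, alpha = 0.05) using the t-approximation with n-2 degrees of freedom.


Step 1: Rank x and y separately (midranks; no ties here).
rank(x): 12->6, 18->10, 10->5, 1->1, 9->4, 5->3, 4->2, 15->8, 17->9, 14->7
rank(y): 6->6, 10->10, 5->5, 1->1, 3->3, 4->4, 2->2, 8->8, 9->9, 7->7
Step 2: d_i = R_x(i) - R_y(i); compute d_i^2.
  (6-6)^2=0, (10-10)^2=0, (5-5)^2=0, (1-1)^2=0, (4-3)^2=1, (3-4)^2=1, (2-2)^2=0, (8-8)^2=0, (9-9)^2=0, (7-7)^2=0
sum(d^2) = 2.
Step 3: rho = 1 - 6*2 / (10*(10^2 - 1)) = 1 - 12/990 = 0.987879.
Step 4: Under H0, t = rho * sqrt((n-2)/(1-rho^2)) = 18.0003 ~ t(8).
Step 5: Two-sided p-value from the t-distribution with 8 df = 0.000000.
Step 6: alpha = 0.05. reject H0.

rho = 0.9879, p = 0.000000, reject H0 at alpha = 0.05.


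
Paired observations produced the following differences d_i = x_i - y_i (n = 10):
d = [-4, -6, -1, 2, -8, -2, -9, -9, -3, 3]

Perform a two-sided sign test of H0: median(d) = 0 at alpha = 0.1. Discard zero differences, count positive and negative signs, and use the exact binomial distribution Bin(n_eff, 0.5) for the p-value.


Step 1: Discard zero differences. Original n = 10; n_eff = number of nonzero differences = 10.
Nonzero differences (with sign): -4, -6, -1, +2, -8, -2, -9, -9, -3, +3
Step 2: Count signs: positive = 2, negative = 8.
Step 3: Under H0: P(positive) = 0.5, so the number of positives S ~ Bin(10, 0.5).
Step 4: Two-sided exact p-value = sum of Bin(10,0.5) probabilities at or below the observed probability = 0.109375.
Step 5: alpha = 0.1. fail to reject H0.

n_eff = 10, pos = 2, neg = 8, p = 0.109375, fail to reject H0.


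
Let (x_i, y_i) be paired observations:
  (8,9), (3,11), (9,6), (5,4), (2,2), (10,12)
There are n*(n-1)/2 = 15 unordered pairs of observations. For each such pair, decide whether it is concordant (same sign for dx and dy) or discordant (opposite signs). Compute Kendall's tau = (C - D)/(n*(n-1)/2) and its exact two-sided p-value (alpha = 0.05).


Step 1: Enumerate the 15 unordered pairs (i,j) with i<j and classify each by sign(x_j-x_i) * sign(y_j-y_i).
  (1,2):dx=-5,dy=+2->D; (1,3):dx=+1,dy=-3->D; (1,4):dx=-3,dy=-5->C; (1,5):dx=-6,dy=-7->C
  (1,6):dx=+2,dy=+3->C; (2,3):dx=+6,dy=-5->D; (2,4):dx=+2,dy=-7->D; (2,5):dx=-1,dy=-9->C
  (2,6):dx=+7,dy=+1->C; (3,4):dx=-4,dy=-2->C; (3,5):dx=-7,dy=-4->C; (3,6):dx=+1,dy=+6->C
  (4,5):dx=-3,dy=-2->C; (4,6):dx=+5,dy=+8->C; (5,6):dx=+8,dy=+10->C
Step 2: C = 11, D = 4, total pairs = 15.
Step 3: tau = (C - D)/(n(n-1)/2) = (11 - 4)/15 = 0.466667.
Step 4: Exact two-sided p-value (enumerate n! = 720 permutations of y under H0): p = 0.272222.
Step 5: alpha = 0.05. fail to reject H0.

tau_b = 0.4667 (C=11, D=4), p = 0.272222, fail to reject H0.


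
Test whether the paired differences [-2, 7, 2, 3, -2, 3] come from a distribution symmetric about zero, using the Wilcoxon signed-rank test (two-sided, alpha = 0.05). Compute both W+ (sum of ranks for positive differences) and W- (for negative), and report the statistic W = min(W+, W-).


Step 1: Drop any zero differences (none here) and take |d_i|.
|d| = [2, 7, 2, 3, 2, 3]
Step 2: Midrank |d_i| (ties get averaged ranks).
ranks: |2|->2, |7|->6, |2|->2, |3|->4.5, |2|->2, |3|->4.5
Step 3: Attach original signs; sum ranks with positive sign and with negative sign.
W+ = 6 + 2 + 4.5 + 4.5 = 17
W- = 2 + 2 = 4
(Check: W+ + W- = 21 should equal n(n+1)/2 = 21.)
Step 4: Test statistic W = min(W+, W-) = 4.
Step 5: Ties in |d|, so use the tie-corrected normal approximation.
        E[W] = n(n+1)/4 = 6*7/4 = 10.5.
        Tie groups: |d|=2 (t=3), |d|=3 (t=2); sum(t^3 - t) = 30.
        Var[W] = n(n+1)(2n+1)/24 - sum(t^3-t)/48 = 546/24 - 30/48 = 22.125.
        z = (W - E[W]) / sqrt(Var[W]) = (4 - 10.5) / 4.7037 = -1.3819.
        Two-sided p = 2*Phi(z) = 0.167007.
Step 6: alpha = 0.05. fail to reject H0.

W+ = 17, W- = 4, W = min = 4, p = 0.167007, fail to reject H0.


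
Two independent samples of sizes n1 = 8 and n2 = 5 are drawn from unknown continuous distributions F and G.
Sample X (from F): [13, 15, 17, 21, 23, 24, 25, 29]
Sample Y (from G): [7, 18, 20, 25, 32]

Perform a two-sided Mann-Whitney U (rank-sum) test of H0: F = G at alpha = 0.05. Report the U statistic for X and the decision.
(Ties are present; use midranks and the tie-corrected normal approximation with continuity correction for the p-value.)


Step 1: Combine and sort all 13 observations; assign midranks.
sorted (value, group): (7,Y), (13,X), (15,X), (17,X), (18,Y), (20,Y), (21,X), (23,X), (24,X), (25,X), (25,Y), (29,X), (32,Y)
ranks: 7->1, 13->2, 15->3, 17->4, 18->5, 20->6, 21->7, 23->8, 24->9, 25->10.5, 25->10.5, 29->12, 32->13
Step 2: Rank sum for X: R1 = 2 + 3 + 4 + 7 + 8 + 9 + 10.5 + 12 = 55.5.
Step 3: U_X = R1 - n1(n1+1)/2 = 55.5 - 8*9/2 = 55.5 - 36 = 19.5.
       U_Y = n1*n2 - U_X = 40 - 19.5 = 20.5.
Step 4: Ties are present, so use the tie-corrected normal approximation (with continuity correction) for the p-value.
Step 5: p-value = 1.000000; compare to alpha = 0.05. fail to reject H0.

U_X = 19.5, p = 1.000000, fail to reject H0 at alpha = 0.05.


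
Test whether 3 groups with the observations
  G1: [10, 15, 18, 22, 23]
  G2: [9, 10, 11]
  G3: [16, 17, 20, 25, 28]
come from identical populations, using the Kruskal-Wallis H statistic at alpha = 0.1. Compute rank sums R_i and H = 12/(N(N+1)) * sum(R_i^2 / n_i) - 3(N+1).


Step 1: Combine all N = 13 observations and assign midranks.
sorted (value, group, rank): (9,G2,1), (10,G1,2.5), (10,G2,2.5), (11,G2,4), (15,G1,5), (16,G3,6), (17,G3,7), (18,G1,8), (20,G3,9), (22,G1,10), (23,G1,11), (25,G3,12), (28,G3,13)
Step 2: Sum ranks within each group.
R_1 = 36.5 (n_1 = 5)
R_2 = 7.5 (n_2 = 3)
R_3 = 47 (n_3 = 5)
Step 3: H = 12/(N(N+1)) * sum(R_i^2/n_i) - 3(N+1)
     = 12/(13*14) * (36.5^2/5 + 7.5^2/3 + 47^2/5) - 3*14
     = 0.065934 * 727 - 42
     = 5.934066.
Step 4: Ties present; correction factor C = 1 - 6/(13^3 - 13) = 0.997253. Corrected H = 5.934066 / 0.997253 = 5.950413.
Step 5: Under H0, H ~ chi^2(2); p-value = 0.051037.
Step 6: alpha = 0.1. reject H0.

H = 5.9504, df = 2, p = 0.051037, reject H0.


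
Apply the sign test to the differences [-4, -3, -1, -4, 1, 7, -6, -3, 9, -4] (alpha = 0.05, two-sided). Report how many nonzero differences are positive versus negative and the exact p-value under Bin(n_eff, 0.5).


Step 1: Discard zero differences. Original n = 10; n_eff = number of nonzero differences = 10.
Nonzero differences (with sign): -4, -3, -1, -4, +1, +7, -6, -3, +9, -4
Step 2: Count signs: positive = 3, negative = 7.
Step 3: Under H0: P(positive) = 0.5, so the number of positives S ~ Bin(10, 0.5).
Step 4: Two-sided exact p-value = sum of Bin(10,0.5) probabilities at or below the observed probability = 0.343750.
Step 5: alpha = 0.05. fail to reject H0.

n_eff = 10, pos = 3, neg = 7, p = 0.343750, fail to reject H0.


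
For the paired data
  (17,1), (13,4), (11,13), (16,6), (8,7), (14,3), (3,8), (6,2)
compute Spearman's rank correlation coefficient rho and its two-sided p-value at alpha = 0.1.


Step 1: Rank x and y separately (midranks; no ties here).
rank(x): 17->8, 13->5, 11->4, 16->7, 8->3, 14->6, 3->1, 6->2
rank(y): 1->1, 4->4, 13->8, 6->5, 7->6, 3->3, 8->7, 2->2
Step 2: d_i = R_x(i) - R_y(i); compute d_i^2.
  (8-1)^2=49, (5-4)^2=1, (4-8)^2=16, (7-5)^2=4, (3-6)^2=9, (6-3)^2=9, (1-7)^2=36, (2-2)^2=0
sum(d^2) = 124.
Step 3: rho = 1 - 6*124 / (8*(8^2 - 1)) = 1 - 744/504 = -0.476190.
Step 4: Under H0, t = rho * sqrt((n-2)/(1-rho^2)) = -1.3265 ~ t(6).
Step 5: Two-sided p-value from the t-distribution with 6 df = 0.232936.
Step 6: alpha = 0.1. fail to reject H0.

rho = -0.4762, p = 0.232936, fail to reject H0 at alpha = 0.1.
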